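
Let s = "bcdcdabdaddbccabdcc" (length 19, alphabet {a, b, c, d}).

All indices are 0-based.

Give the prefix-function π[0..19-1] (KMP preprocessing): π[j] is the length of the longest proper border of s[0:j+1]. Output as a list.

π[0] = 0
j=1 s[j]='c': π[1]=0 (border '')
j=2 s[j]='d': π[2]=0 (border '')
j=3 s[j]='c': π[3]=0 (border '')
j=4 s[j]='d': π[4]=0 (border '')
j=5 s[j]='a': π[5]=0 (border '')
j=6 s[j]='b': π[6]=1 (border 'b')
j=7 s[j]='d': k: 1→0; π[7]=0 (border '')
j=8 s[j]='a': π[8]=0 (border '')
j=9 s[j]='d': π[9]=0 (border '')
j=10 s[j]='d': π[10]=0 (border '')
j=11 s[j]='b': π[11]=1 (border 'b')
j=12 s[j]='c': π[12]=2 (border 'bc')
j=13 s[j]='c': k: 2→0; π[13]=0 (border '')
j=14 s[j]='a': π[14]=0 (border '')
j=15 s[j]='b': π[15]=1 (border 'b')
j=16 s[j]='d': k: 1→0; π[16]=0 (border '')
j=17 s[j]='c': π[17]=0 (border '')
j=18 s[j]='c': π[18]=0 (border '')

[0, 0, 0, 0, 0, 0, 1, 0, 0, 0, 0, 1, 2, 0, 0, 1, 0, 0, 0]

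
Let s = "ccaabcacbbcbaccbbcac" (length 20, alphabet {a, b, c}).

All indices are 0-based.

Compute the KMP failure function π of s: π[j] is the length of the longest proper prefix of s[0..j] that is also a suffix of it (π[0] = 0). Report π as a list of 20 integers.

[0, 1, 0, 0, 0, 1, 0, 1, 0, 0, 1, 0, 0, 1, 2, 0, 0, 1, 0, 1]

π[0] = 0
j=1 s[j]='c': π[1]=1 (border 'c')
j=2 s[j]='a': k: 1→0; π[2]=0 (border '')
j=3 s[j]='a': π[3]=0 (border '')
j=4 s[j]='b': π[4]=0 (border '')
j=5 s[j]='c': π[5]=1 (border 'c')
j=6 s[j]='a': k: 1→0; π[6]=0 (border '')
j=7 s[j]='c': π[7]=1 (border 'c')
j=8 s[j]='b': k: 1→0; π[8]=0 (border '')
j=9 s[j]='b': π[9]=0 (border '')
j=10 s[j]='c': π[10]=1 (border 'c')
j=11 s[j]='b': k: 1→0; π[11]=0 (border '')
j=12 s[j]='a': π[12]=0 (border '')
j=13 s[j]='c': π[13]=1 (border 'c')
j=14 s[j]='c': π[14]=2 (border 'cc')
j=15 s[j]='b': k: 2→1→0; π[15]=0 (border '')
j=16 s[j]='b': π[16]=0 (border '')
j=17 s[j]='c': π[17]=1 (border 'c')
j=18 s[j]='a': k: 1→0; π[18]=0 (border '')
j=19 s[j]='c': π[19]=1 (border 'c')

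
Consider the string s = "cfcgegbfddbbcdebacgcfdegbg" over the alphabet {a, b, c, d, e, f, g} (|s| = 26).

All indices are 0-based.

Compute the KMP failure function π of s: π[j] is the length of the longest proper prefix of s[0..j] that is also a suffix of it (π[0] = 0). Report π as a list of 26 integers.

[0, 0, 1, 0, 0, 0, 0, 0, 0, 0, 0, 0, 1, 0, 0, 0, 0, 1, 0, 1, 2, 0, 0, 0, 0, 0]

π[0] = 0
j=1 s[j]='f': π[1]=0 (border '')
j=2 s[j]='c': π[2]=1 (border 'c')
j=3 s[j]='g': k: 1→0; π[3]=0 (border '')
j=4 s[j]='e': π[4]=0 (border '')
j=5 s[j]='g': π[5]=0 (border '')
j=6 s[j]='b': π[6]=0 (border '')
j=7 s[j]='f': π[7]=0 (border '')
j=8 s[j]='d': π[8]=0 (border '')
j=9 s[j]='d': π[9]=0 (border '')
j=10 s[j]='b': π[10]=0 (border '')
j=11 s[j]='b': π[11]=0 (border '')
j=12 s[j]='c': π[12]=1 (border 'c')
j=13 s[j]='d': k: 1→0; π[13]=0 (border '')
j=14 s[j]='e': π[14]=0 (border '')
j=15 s[j]='b': π[15]=0 (border '')
j=16 s[j]='a': π[16]=0 (border '')
j=17 s[j]='c': π[17]=1 (border 'c')
j=18 s[j]='g': k: 1→0; π[18]=0 (border '')
j=19 s[j]='c': π[19]=1 (border 'c')
j=20 s[j]='f': π[20]=2 (border 'cf')
j=21 s[j]='d': k: 2→0; π[21]=0 (border '')
j=22 s[j]='e': π[22]=0 (border '')
j=23 s[j]='g': π[23]=0 (border '')
j=24 s[j]='b': π[24]=0 (border '')
j=25 s[j]='g': π[25]=0 (border '')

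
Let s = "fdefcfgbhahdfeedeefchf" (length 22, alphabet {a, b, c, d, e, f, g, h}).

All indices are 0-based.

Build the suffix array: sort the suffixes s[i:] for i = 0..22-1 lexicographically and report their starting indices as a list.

[9, 7, 4, 19, 15, 1, 11, 14, 13, 16, 2, 17, 21, 3, 18, 0, 12, 5, 6, 8, 10, 20]

sorted suffixes:
  #0 SA[0]=9  'ahdfeedeefchf'
  #1 SA[1]=7  'bhahdfeedeefchf'
  #2 SA[2]=4  'cfgbhahdfeedeefchf'
  #3 SA[3]=19  'chf'
  #4 SA[4]=15  'deefchf'
  #5 SA[5]=1  'defcfgbhahdfeedeefchf'
  #6 SA[6]=11  'dfeedeefchf'
  #7 SA[7]=14  'edeefchf'
  #8 SA[8]=13  'eedeefchf'
  #9 SA[9]=16  'eefchf'
  #10 SA[10]=2  'efcfgbhahdfeedeefchf'
  #11 SA[11]=17  'efchf'
  #12 SA[12]=21  'f'
  #13 SA[13]=3  'fcfgbhahdfeedeefchf'
  #14 SA[14]=18  'fchf'
  #15 SA[15]=0  'fdefcfgbhahdfeedeefchf'
  #16 SA[16]=12  'feedeefchf'
  #17 SA[17]=5  'fgbhahdfeedeefchf'
  #18 SA[18]=6  'gbhahdfeedeefchf'
  #19 SA[19]=8  'hahdfeedeefchf'
  #20 SA[20]=10  'hdfeedeefchf'
  #21 SA[21]=20  'hf'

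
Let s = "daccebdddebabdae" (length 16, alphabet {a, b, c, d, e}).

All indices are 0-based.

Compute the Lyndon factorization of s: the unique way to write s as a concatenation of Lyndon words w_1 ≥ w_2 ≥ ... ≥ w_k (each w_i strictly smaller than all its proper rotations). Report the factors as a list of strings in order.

emit factor 1: 'd' (i=0, period=1)
emit factor 2: 'accebdddeb' (i=1, period=10)
emit factor 3: 'abdae' (i=11, period=5)

["d", "accebdddeb", "abdae"]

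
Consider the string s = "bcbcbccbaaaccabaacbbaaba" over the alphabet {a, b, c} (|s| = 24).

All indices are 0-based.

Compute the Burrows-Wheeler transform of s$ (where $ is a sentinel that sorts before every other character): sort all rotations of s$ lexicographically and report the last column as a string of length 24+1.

abbbbaacaaacbac$ccccabbab

rank  rotation                   last
    0  $bcbcbccbaaaccabaacbbaaba  a
    1  a$bcbcbccbaaaccabaacbbaab  b
    2  aaaccabaacbbaaba$bcbcbccb  b
    3  aaba$bcbcbccbaaaccabaacbb  b
    4  aacbbaaba$bcbcbccbaaaccab  b
    5  aaccabaacbbaaba$bcbcbccba  a
    6  aba$bcbcbccbaaaccabaacbba  a
    7  abaacbbaaba$bcbcbccbaaacc  c
    8  acbbaaba$bcbcbccbaaaccaba  a
    9  accabaacbbaaba$bcbcbccbaa  a
   10  ba$bcbcbccbaaaccabaacbbaa  a
   11  baaaccabaacbbaaba$bcbcbcc  c
   12  baaba$bcbcbccbaaaccabaacb  b
   13  baacbbaaba$bcbcbccbaaacca  a
   14  bbaaba$bcbcbccbaaaccabaac  c
   15  bcbcbccbaaaccabaacbbaaba$  $
   16  bcbccbaaaccabaacbbaaba$bc  c
   17  bccbaaaccabaacbbaaba$bcbc  c
   18  cabaacbbaaba$bcbcbccbaaac  c
   19  cbaaaccabaacbbaaba$bcbcbc  c
   20  cbbaaba$bcbcbccbaaaccabaa  a
   21  cbcbccbaaaccabaacbbaaba$b  b
   22  cbccbaaaccabaacbbaaba$bcb  b
   23  ccabaacbbaaba$bcbcbccbaaa  a
   24  ccbaaaccabaacbbaaba$bcbcb  b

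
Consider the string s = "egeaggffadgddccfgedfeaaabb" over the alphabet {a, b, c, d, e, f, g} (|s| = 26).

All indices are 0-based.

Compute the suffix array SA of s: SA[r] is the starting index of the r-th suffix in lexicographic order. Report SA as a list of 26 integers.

rank | idx | suffix
   0 |  21 | aaabb
   1 |  22 | aabb
   2 |  23 | abb
   3 |   8 | adgddccfgedfeaaabb
   4 |   3 | aggffadgddccfgedfeaaabb
   5 |  25 | b
   6 |  24 | bb
   7 |  13 | ccfgedfeaaabb
   8 |  14 | cfgedfeaaabb
   9 |  12 | dccfgedfeaaabb
  10 |  11 | ddccfgedfeaaabb
  11 |  18 | dfeaaabb
  12 |   9 | dgddccfgedfeaaabb
  13 |  20 | eaaabb
  14 |   2 | eaggffadgddccfgedfeaaabb
  15 |  17 | edfeaaabb
  16 |   0 | egeaggffadgddccfgedfeaaabb
  17 |   7 | fadgddccfgedfeaaabb
  18 |  19 | feaaabb
  19 |   6 | ffadgddccfgedfeaaabb
  20 |  15 | fgedfeaaabb
  21 |  10 | gddccfgedfeaaabb
  22 |   1 | geaggffadgddccfgedfeaaabb
  23 |  16 | gedfeaaabb
  24 |   5 | gffadgddccfgedfeaaabb
  25 |   4 | ggffadgddccfgedfeaaabb

[21, 22, 23, 8, 3, 25, 24, 13, 14, 12, 11, 18, 9, 20, 2, 17, 0, 7, 19, 6, 15, 10, 1, 16, 5, 4]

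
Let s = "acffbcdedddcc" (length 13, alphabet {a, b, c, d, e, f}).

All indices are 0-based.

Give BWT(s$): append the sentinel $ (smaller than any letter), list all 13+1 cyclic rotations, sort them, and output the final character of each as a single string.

c$fcdbaddecdfc

rank  rotation        last
    0  $acffbcdedddcc  c
    1  acffbcdedddcc$  $
    2  bcdedddcc$acff  f
    3  c$acffbcdedddc  c
    4  cc$acffbcdeddd  d
    5  cdedddcc$acffb  b
    6  cffbcdedddcc$a  a
    7  dcc$acffbcdedd  d
    8  ddcc$acffbcded  d
    9  dddcc$acffbcde  e
   10  dedddcc$acffbc  c
   11  edddcc$acffbcd  d
   12  fbcdedddcc$acf  f
   13  ffbcdedddcc$ac  c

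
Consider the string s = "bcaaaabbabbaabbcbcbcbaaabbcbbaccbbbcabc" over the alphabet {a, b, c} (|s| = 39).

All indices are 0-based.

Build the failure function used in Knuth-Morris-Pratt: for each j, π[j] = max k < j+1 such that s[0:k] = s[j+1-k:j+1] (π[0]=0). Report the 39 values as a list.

π[0] = 0
j=1 s[j]='c': π[1]=0 (border '')
j=2 s[j]='a': π[2]=0 (border '')
j=3 s[j]='a': π[3]=0 (border '')
j=4 s[j]='a': π[4]=0 (border '')
j=5 s[j]='a': π[5]=0 (border '')
j=6 s[j]='b': π[6]=1 (border 'b')
j=7 s[j]='b': k: 1→0; π[7]=1 (border 'b')
j=8 s[j]='a': k: 1→0; π[8]=0 (border '')
j=9 s[j]='b': π[9]=1 (border 'b')
j=10 s[j]='b': k: 1→0; π[10]=1 (border 'b')
j=11 s[j]='a': k: 1→0; π[11]=0 (border '')
j=12 s[j]='a': π[12]=0 (border '')
j=13 s[j]='b': π[13]=1 (border 'b')
j=14 s[j]='b': k: 1→0; π[14]=1 (border 'b')
j=15 s[j]='c': π[15]=2 (border 'bc')
j=16 s[j]='b': k: 2→0; π[16]=1 (border 'b')
j=17 s[j]='c': π[17]=2 (border 'bc')
j=18 s[j]='b': k: 2→0; π[18]=1 (border 'b')
j=19 s[j]='c': π[19]=2 (border 'bc')
j=20 s[j]='b': k: 2→0; π[20]=1 (border 'b')
j=21 s[j]='a': k: 1→0; π[21]=0 (border '')
j=22 s[j]='a': π[22]=0 (border '')
j=23 s[j]='a': π[23]=0 (border '')
j=24 s[j]='b': π[24]=1 (border 'b')
j=25 s[j]='b': k: 1→0; π[25]=1 (border 'b')
j=26 s[j]='c': π[26]=2 (border 'bc')
j=27 s[j]='b': k: 2→0; π[27]=1 (border 'b')
j=28 s[j]='b': k: 1→0; π[28]=1 (border 'b')
j=29 s[j]='a': k: 1→0; π[29]=0 (border '')
j=30 s[j]='c': π[30]=0 (border '')
j=31 s[j]='c': π[31]=0 (border '')
j=32 s[j]='b': π[32]=1 (border 'b')
j=33 s[j]='b': k: 1→0; π[33]=1 (border 'b')
j=34 s[j]='b': k: 1→0; π[34]=1 (border 'b')
j=35 s[j]='c': π[35]=2 (border 'bc')
j=36 s[j]='a': π[36]=3 (border 'bca')
j=37 s[j]='b': k: 3→0; π[37]=1 (border 'b')
j=38 s[j]='c': π[38]=2 (border 'bc')

[0, 0, 0, 0, 0, 0, 1, 1, 0, 1, 1, 0, 0, 1, 1, 2, 1, 2, 1, 2, 1, 0, 0, 0, 1, 1, 2, 1, 1, 0, 0, 0, 1, 1, 1, 2, 3, 1, 2]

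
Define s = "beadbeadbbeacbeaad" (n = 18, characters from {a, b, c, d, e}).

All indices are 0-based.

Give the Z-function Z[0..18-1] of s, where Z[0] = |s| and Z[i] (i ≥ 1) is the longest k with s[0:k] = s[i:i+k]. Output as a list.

[18, 0, 0, 0, 5, 0, 0, 0, 1, 3, 0, 0, 0, 3, 0, 0, 0, 0]

Z[0]=18
i=1: outside box; Z[1]=0
i=2: outside box; Z[2]=0
i=3: outside box; Z[3]=0
i=4: outside box; Z[4]=5 extend→box=[4,9)
i=5: min(r-i=4, Z[1]=0)=0; Z[5]=0
i=6: min(r-i=3, Z[2]=0)=0; Z[6]=0
i=7: min(r-i=2, Z[3]=0)=0; Z[7]=0
i=8: min(r-i=1, Z[4]=5)=1; Z[8]=1
i=9: outside box; Z[9]=3 extend→box=[9,12)
i=10: min(r-i=2, Z[1]=0)=0; Z[10]=0
i=11: min(r-i=1, Z[2]=0)=0; Z[11]=0
i=12: outside box; Z[12]=0
i=13: outside box; Z[13]=3 extend→box=[13,16)
i=14: min(r-i=2, Z[1]=0)=0; Z[14]=0
i=15: min(r-i=1, Z[2]=0)=0; Z[15]=0
i=16: outside box; Z[16]=0
i=17: outside box; Z[17]=0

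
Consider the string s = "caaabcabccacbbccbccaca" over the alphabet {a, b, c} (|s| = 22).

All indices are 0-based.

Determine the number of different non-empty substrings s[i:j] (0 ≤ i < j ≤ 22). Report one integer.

213

sorted suffixes:
  #0 SA[0]=21  'a'
  #1 SA[1]=1  'aaabcabccacbbccbccaca'
  #2 SA[2]=2  'aabcabccacbbccbccaca'
  #3 SA[3]=3  'abcabccacbbccbccaca'
  #4 SA[4]=6  'abccacbbccbccaca'
  #5 SA[5]=19  'aca'
  #6 SA[6]=10  'acbbccbccaca'
  #7 SA[7]=12  'bbccbccaca'
  #8 SA[8]=4  'bcabccacbbccbccaca'
  #9 SA[9]=16  'bccaca'
  #10 SA[10]=7  'bccacbbccbccaca'
  #11 SA[11]=13  'bccbccaca'
  #12 SA[12]=20  'ca'
  #13 SA[13]=0  'caaabcabccacbbccbccaca'
  #14 SA[14]=5  'cabccacbbccbccaca'
  #15 SA[15]=18  'caca'
  #16 SA[16]=9  'cacbbccbccaca'
  #17 SA[17]=11  'cbbccbccaca'
  #18 SA[18]=15  'cbccaca'
  #19 SA[19]=17  'ccaca'
  #20 SA[20]=8  'ccacbbccbccaca'
  #21 SA[21]=14  'ccbccaca'

SA = [21, 1, 2, 3, 6, 19, 10, 12, 4, 16, 7, 13, 20, 0, 5, 18, 9, 11, 15, 17, 8, 14]
rank  pair      lcp
   1  s[21:],s[1:]  1  'a'
   2  s[1:],s[2:]  2  'aa'
   3  s[2:],s[3:]  1  'a'
   4  s[3:],s[6:]  3  'abc'
   5  s[6:],s[19:]  1  'a'
   6  s[19:],s[10:]  2  'ac'
   7  s[10:],s[12:]  0  ''
   8  s[12:],s[4:]  1  'b'
   9  s[4:],s[16:]  2  'bc'
  10  s[16:],s[7:]  5  'bccac'
  11  s[7:],s[13:]  3  'bcc'
  12  s[13:],s[20:]  0  ''
  13  s[20:],s[0:]  2  'ca'
  14  s[0:],s[5:]  2  'ca'
  15  s[5:],s[18:]  2  'ca'
  16  s[18:],s[9:]  3  'cac'
  17  s[9:],s[11:]  1  'c'
  18  s[11:],s[15:]  2  'cb'
  19  s[15:],s[17:]  1  'c'
  20  s[17:],s[8:]  4  'ccac'
  21  s[8:],s[14:]  2  'cc'

n(n+1)/2 = 22·23/2 = 253
Σ LCP = 0 + 1 + 2 + 1 + 3 + 1 + 2 + 0 + 1 + 2 + 5 + 3 + 0 + 2 + 2 + 2 + 3 + 1 + 2 + 1 + 4 + 2 = 40
distinct = 253 − 40 = 213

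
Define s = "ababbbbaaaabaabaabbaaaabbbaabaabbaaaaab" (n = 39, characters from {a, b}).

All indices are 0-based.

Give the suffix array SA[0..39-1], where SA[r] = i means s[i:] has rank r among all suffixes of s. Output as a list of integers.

rank | idx | suffix
   0 |  33 | aaaaab
   1 |  34 | aaaab
   2 |   7 | aaaabaabaabbaaaabbbaabaabbaaaaab
   3 |  19 | aaaabbbaabaabbaaaaab
   4 |  35 | aaab
   5 |   8 | aaabaabaabbaaaabbbaabaabbaaaaab
   6 |  20 | aaabbbaabaabbaaaaab
   7 |  36 | aab
   8 |   9 | aabaabaabbaaaabbbaabaabbaaaaab
   9 |  26 | aabaabbaaaaab
  10 |  12 | aabaabbaaaabbbaabaabbaaaaab
  11 |  29 | aabbaaaaab
  12 |  15 | aabbaaaabbbaabaabbaaaaab
  13 |  21 | aabbbaabaabbaaaaab
  14 |  37 | ab
  15 |  10 | abaabaabbaaaabbbaabaabbaaaaab
  16 |  27 | abaabbaaaaab
  17 |  13 | abaabbaaaabbbaabaabbaaaaab
  18 |   0 | ababbbbaaaabaabaabbaaaabbbaabaabbaaaaab
  19 |  30 | abbaaaaab
  20 |  16 | abbaaaabbbaabaabbaaaaab
  21 |  22 | abbbaabaabbaaaaab
  22 |   2 | abbbbaaaabaabaabbaaaabbbaabaabbaaaaab
  23 |  38 | b
  24 |  32 | baaaaab
  25 |   6 | baaaabaabaabbaaaabbbaabaabbaaaaab
  26 |  18 | baaaabbbaabaabbaaaaab
  27 |  25 | baabaabbaaaaab
  28 |  11 | baabaabbaaaabbbaabaabbaaaaab
  29 |  28 | baabbaaaaab
  30 |  14 | baabbaaaabbbaabaabbaaaaab
  31 |   1 | babbbbaaaabaabaabbaaaabbbaabaabbaaaaab
  32 |  31 | bbaaaaab
  33 |   5 | bbaaaabaabaabbaaaabbbaabaabbaaaaab
  34 |  17 | bbaaaabbbaabaabbaaaaab
  35 |  24 | bbaabaabbaaaaab
  36 |   4 | bbbaaaabaabaabbaaaabbbaabaabbaaaaab
  37 |  23 | bbbaabaabbaaaaab
  38 |   3 | bbbbaaaabaabaabbaaaabbbaabaabbaaaaab

[33, 34, 7, 19, 35, 8, 20, 36, 9, 26, 12, 29, 15, 21, 37, 10, 27, 13, 0, 30, 16, 22, 2, 38, 32, 6, 18, 25, 11, 28, 14, 1, 31, 5, 17, 24, 4, 23, 3]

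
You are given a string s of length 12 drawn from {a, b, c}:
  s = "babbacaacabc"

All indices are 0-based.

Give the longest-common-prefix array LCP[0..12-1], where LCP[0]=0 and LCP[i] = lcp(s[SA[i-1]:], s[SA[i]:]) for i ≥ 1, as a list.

sorted suffixes:
  #0 SA[0]=6  'aacabc'
  #1 SA[1]=1  'abbacaacabc'
  #2 SA[2]=9  'abc'
  #3 SA[3]=4  'acaacabc'
  #4 SA[4]=7  'acabc'
  #5 SA[5]=0  'babbacaacabc'
  #6 SA[6]=3  'bacaacabc'
  #7 SA[7]=2  'bbacaacabc'
  #8 SA[8]=10  'bc'
  #9 SA[9]=11  'c'
  #10 SA[10]=5  'caacabc'
  #11 SA[11]=8  'cabc'

SA = [6, 1, 9, 4, 7, 0, 3, 2, 10, 11, 5, 8]
rank  pair      lcp
   1  s[6:],s[1:]  1  'a'
   2  s[1:],s[9:]  2  'ab'
   3  s[9:],s[4:]  1  'a'
   4  s[4:],s[7:]  3  'aca'
   5  s[7:],s[0:]  0  ''
   6  s[0:],s[3:]  2  'ba'
   7  s[3:],s[2:]  1  'b'
   8  s[2:],s[10:]  1  'b'
   9  s[10:],s[11:]  0  ''
  10  s[11:],s[5:]  1  'c'
  11  s[5:],s[8:]  2  'ca'

[0, 1, 2, 1, 3, 0, 2, 1, 1, 0, 1, 2]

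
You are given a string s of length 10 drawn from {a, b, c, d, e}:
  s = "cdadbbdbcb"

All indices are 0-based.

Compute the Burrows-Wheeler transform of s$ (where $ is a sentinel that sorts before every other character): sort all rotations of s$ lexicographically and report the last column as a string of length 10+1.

bdcddbb$cab

rank  rotation     last
    0  $cdadbbdbcb  b
    1  adbbdbcb$cd  d
    2  b$cdadbbdbc  c
    3  bbdbcb$cdad  d
    4  bcb$cdadbbd  d
    5  bdbcb$cdadb  b
    6  cb$cdadbbdb  b
    7  cdadbbdbcb$  $
    8  dadbbdbcb$c  c
    9  dbbdbcb$cda  a
   10  dbcb$cdadbb  b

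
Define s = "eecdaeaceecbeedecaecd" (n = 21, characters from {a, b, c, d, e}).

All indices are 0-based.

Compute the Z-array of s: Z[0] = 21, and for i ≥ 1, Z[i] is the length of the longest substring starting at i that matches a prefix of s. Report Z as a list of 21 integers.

[21, 1, 0, 0, 0, 1, 0, 0, 3, 1, 0, 0, 2, 1, 0, 1, 0, 0, 1, 0, 0]

Z[0]=21
i=1: fresh scan; Z[1]=1 extend→box=[1,2)
i=2: fresh scan; Z[2]=0
i=3: fresh scan; Z[3]=0
i=4: fresh scan; Z[4]=0
i=5: fresh scan; Z[5]=1 extend→box=[5,6)
i=6: fresh scan; Z[6]=0
i=7: fresh scan; Z[7]=0
i=8: fresh scan; Z[8]=3 extend→box=[8,11)
i=9: min(r-i=2, Z[1]=1)=1; Z[9]=1
i=10: min(r-i=1, Z[2]=0)=0; Z[10]=0
i=11: fresh scan; Z[11]=0
i=12: fresh scan; Z[12]=2 extend→box=[12,14)
i=13: min(r-i=1, Z[1]=1)=1; Z[13]=1
i=14: fresh scan; Z[14]=0
i=15: fresh scan; Z[15]=1 extend→box=[15,16)
i=16: fresh scan; Z[16]=0
i=17: fresh scan; Z[17]=0
i=18: fresh scan; Z[18]=1 extend→box=[18,19)
i=19: fresh scan; Z[19]=0
i=20: fresh scan; Z[20]=0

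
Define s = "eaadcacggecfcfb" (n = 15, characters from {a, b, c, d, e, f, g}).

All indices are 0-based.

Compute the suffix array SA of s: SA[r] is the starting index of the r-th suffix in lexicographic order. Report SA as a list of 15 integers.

rank→(start, suffix):
  0 → (1, 'aadcacggecfcfb')
  1 → (5, 'acggecfcfb')
  2 → (2, 'adcacggecfcfb')
  3 → (14, 'b')
  4 → (4, 'cacggecfcfb')
  5 → (12, 'cfb')
  6 → (10, 'cfcfb')
  7 → (6, 'cggecfcfb')
  8 → (3, 'dcacggecfcfb')
  9 → (0, 'eaadcacggecfcfb')
  10 → (9, 'ecfcfb')
  11 → (13, 'fb')
  12 → (11, 'fcfb')
  13 → (8, 'gecfcfb')
  14 → (7, 'ggecfcfb')

[1, 5, 2, 14, 4, 12, 10, 6, 3, 0, 9, 13, 11, 8, 7]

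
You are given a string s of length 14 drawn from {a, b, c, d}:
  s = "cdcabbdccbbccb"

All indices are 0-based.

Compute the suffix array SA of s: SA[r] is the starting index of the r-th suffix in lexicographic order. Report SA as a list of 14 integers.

sorted suffixes:
  #0 SA[0]=3  'abbdccbbccb'
  #1 SA[1]=13  'b'
  #2 SA[2]=9  'bbccb'
  #3 SA[3]=4  'bbdccbbccb'
  #4 SA[4]=10  'bccb'
  #5 SA[5]=5  'bdccbbccb'
  #6 SA[6]=2  'cabbdccbbccb'
  #7 SA[7]=12  'cb'
  #8 SA[8]=8  'cbbccb'
  #9 SA[9]=11  'ccb'
  #10 SA[10]=7  'ccbbccb'
  #11 SA[11]=0  'cdcabbdccbbccb'
  #12 SA[12]=1  'dcabbdccbbccb'
  #13 SA[13]=6  'dccbbccb'

[3, 13, 9, 4, 10, 5, 2, 12, 8, 11, 7, 0, 1, 6]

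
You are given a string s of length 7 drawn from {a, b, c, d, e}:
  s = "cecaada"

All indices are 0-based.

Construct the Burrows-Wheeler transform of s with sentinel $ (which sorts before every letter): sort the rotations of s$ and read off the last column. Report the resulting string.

adcae$ac

rank  rotation  last
    0  $cecaada  a
    1  a$cecaad  d
    2  aada$cec  c
    3  ada$ceca  a
    4  caada$ce  e
    5  cecaada$  $
    6  da$cecaa  a
    7  ecaada$c  c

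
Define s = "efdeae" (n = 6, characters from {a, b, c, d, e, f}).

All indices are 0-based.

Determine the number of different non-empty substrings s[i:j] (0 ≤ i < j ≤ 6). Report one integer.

rank→(start, suffix):
  0 → (4, 'ae')
  1 → (2, 'deae')
  2 → (5, 'e')
  3 → (3, 'eae')
  4 → (0, 'efdeae')
  5 → (1, 'fdeae')

SA = [4, 2, 5, 3, 0, 1]
rank  pair      lcp
   1  s[4:],s[2:]  0  ''
   2  s[2:],s[5:]  0  ''
   3  s[5:],s[3:]  1  'e'
   4  s[3:],s[0:]  1  'e'
   5  s[0:],s[1:]  0  ''

n(n+1)/2 = 6·7/2 = 21
Σ LCP = 0 + 0 + 0 + 1 + 1 + 0 = 2
distinct = 21 − 2 = 19

19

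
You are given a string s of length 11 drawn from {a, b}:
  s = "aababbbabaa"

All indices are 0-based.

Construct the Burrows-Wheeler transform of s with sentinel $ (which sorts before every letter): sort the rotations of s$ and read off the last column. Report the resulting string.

rank  rotation      last
    0  $aababbbabaa  a
    1  a$aababbbaba  a
    2  aa$aababbbab  b
    3  aababbbabaa$  $
    4  abaa$aababbb  b
    5  ababbbabaa$a  a
    6  abbbabaa$aab  b
    7  baa$aababbba  a
    8  babaa$aababb  b
    9  babbbabaa$aa  a
   10  bbabaa$aabab  b
   11  bbbabaa$aaba  a

aab$babababa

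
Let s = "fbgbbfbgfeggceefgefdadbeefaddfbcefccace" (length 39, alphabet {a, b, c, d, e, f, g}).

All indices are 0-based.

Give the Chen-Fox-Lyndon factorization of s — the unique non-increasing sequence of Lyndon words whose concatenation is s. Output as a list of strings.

["f", "bg", "bbfbgfeggceefgefd", "adbeefaddfbcefcc", "ace"]

emit factor 1: 'f' (i=0, period=1)
emit factor 2: 'bg' (i=1, period=2)
emit factor 3: 'bbfbgfeggceefgefd' (i=3, period=17)
emit factor 4: 'adbeefaddfbcefcc' (i=20, period=16)
emit factor 5: 'ace' (i=36, period=3)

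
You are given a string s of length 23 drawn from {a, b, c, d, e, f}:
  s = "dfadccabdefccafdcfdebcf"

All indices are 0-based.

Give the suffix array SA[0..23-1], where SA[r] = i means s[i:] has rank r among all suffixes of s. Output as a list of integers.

[6, 2, 13, 20, 7, 5, 12, 4, 11, 21, 16, 3, 15, 18, 8, 0, 19, 9, 22, 1, 10, 14, 17]

sorted suffixes:
  #0 SA[0]=6  'abdefccafdcfdebcf'
  #1 SA[1]=2  'adccabdefccafdcfdebcf'
  #2 SA[2]=13  'afdcfdebcf'
  #3 SA[3]=20  'bcf'
  #4 SA[4]=7  'bdefccafdcfdebcf'
  #5 SA[5]=5  'cabdefccafdcfdebcf'
  #6 SA[6]=12  'cafdcfdebcf'
  #7 SA[7]=4  'ccabdefccafdcfdebcf'
  #8 SA[8]=11  'ccafdcfdebcf'
  #9 SA[9]=21  'cf'
  #10 SA[10]=16  'cfdebcf'
  #11 SA[11]=3  'dccabdefccafdcfdebcf'
  #12 SA[12]=15  'dcfdebcf'
  #13 SA[13]=18  'debcf'
  #14 SA[14]=8  'defccafdcfdebcf'
  #15 SA[15]=0  'dfadccabdefccafdcfdebcf'
  #16 SA[16]=19  'ebcf'
  #17 SA[17]=9  'efccafdcfdebcf'
  #18 SA[18]=22  'f'
  #19 SA[19]=1  'fadccabdefccafdcfdebcf'
  #20 SA[20]=10  'fccafdcfdebcf'
  #21 SA[21]=14  'fdcfdebcf'
  #22 SA[22]=17  'fdebcf'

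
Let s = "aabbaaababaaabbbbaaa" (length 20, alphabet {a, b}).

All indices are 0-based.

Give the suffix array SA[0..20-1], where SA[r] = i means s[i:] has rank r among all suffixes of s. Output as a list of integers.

[19, 18, 17, 4, 10, 5, 0, 11, 8, 6, 1, 12, 16, 3, 9, 7, 15, 2, 14, 13]

rank→(start, suffix):
  0 → (19, 'a')
  1 → (18, 'aa')
  2 → (17, 'aaa')
  3 → (4, 'aaababaaabbbbaaa')
  4 → (10, 'aaabbbbaaa')
  5 → (5, 'aababaaabbbbaaa')
  6 → (0, 'aabbaaababaaabbbbaaa')
  7 → (11, 'aabbbbaaa')
  8 → (8, 'abaaabbbbaaa')
  9 → (6, 'ababaaabbbbaaa')
  10 → (1, 'abbaaababaaabbbbaaa')
  11 → (12, 'abbbbaaa')
  12 → (16, 'baaa')
  13 → (3, 'baaababaaabbbbaaa')
  14 → (9, 'baaabbbbaaa')
  15 → (7, 'babaaabbbbaaa')
  16 → (15, 'bbaaa')
  17 → (2, 'bbaaababaaabbbbaaa')
  18 → (14, 'bbbaaa')
  19 → (13, 'bbbbaaa')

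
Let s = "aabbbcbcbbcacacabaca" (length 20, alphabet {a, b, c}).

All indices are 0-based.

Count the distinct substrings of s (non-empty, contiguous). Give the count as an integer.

176

sorted suffixes:
  #0 SA[0]=19  'a'
  #1 SA[1]=0  'aabbbcbcbbcacacabaca'
  #2 SA[2]=15  'abaca'
  #3 SA[3]=1  'abbbcbcbbcacacabaca'
  #4 SA[4]=17  'aca'
  #5 SA[5]=13  'acabaca'
  #6 SA[6]=11  'acacabaca'
  #7 SA[7]=16  'baca'
  #8 SA[8]=2  'bbbcbcbbcacacabaca'
  #9 SA[9]=8  'bbcacacabaca'
  #10 SA[10]=3  'bbcbcbbcacacabaca'
  #11 SA[11]=9  'bcacacabaca'
  #12 SA[12]=6  'bcbbcacacabaca'
  #13 SA[13]=4  'bcbcbbcacacabaca'
  #14 SA[14]=18  'ca'
  #15 SA[15]=14  'cabaca'
  #16 SA[16]=12  'cacabaca'
  #17 SA[17]=10  'cacacabaca'
  #18 SA[18]=7  'cbbcacacabaca'
  #19 SA[19]=5  'cbcbbcacacabaca'

SA = [19, 0, 15, 1, 17, 13, 11, 16, 2, 8, 3, 9, 6, 4, 18, 14, 12, 10, 7, 5]
[i] adj suffixes → lcp
  [1] 19/0 → 1 ('a')
  [2] 0/15 → 1 ('a')
  [3] 15/1 → 2 ('ab')
  [4] 1/17 → 1 ('a')
  [5] 17/13 → 3 ('aca')
  [6] 13/11 → 3 ('aca')
  [7] 11/16 → 0 ('')
  [8] 16/2 → 1 ('b')
  [9] 2/8 → 2 ('bb')
  [10] 8/3 → 3 ('bbc')
  [11] 3/9 → 1 ('b')
  [12] 9/6 → 2 ('bc')
  [13] 6/4 → 3 ('bcb')
  [14] 4/18 → 0 ('')
  [15] 18/14 → 2 ('ca')
  [16] 14/12 → 2 ('ca')
  [17] 12/10 → 4 ('caca')
  [18] 10/7 → 1 ('c')
  [19] 7/5 → 2 ('cb')

n(n+1)/2 = 20·21/2 = 210
Σ LCP = 0 + 1 + 1 + 2 + 1 + 3 + 3 + 0 + 1 + 2 + 3 + 1 + 2 + 3 + 0 + 2 + 2 + 4 + 1 + 2 = 34
distinct = 210 − 34 = 176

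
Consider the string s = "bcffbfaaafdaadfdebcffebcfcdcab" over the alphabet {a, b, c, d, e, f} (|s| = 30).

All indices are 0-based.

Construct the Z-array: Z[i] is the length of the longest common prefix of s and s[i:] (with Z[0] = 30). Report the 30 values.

[30, 0, 0, 0, 1, 0, 0, 0, 0, 0, 0, 0, 0, 0, 0, 0, 0, 4, 0, 0, 0, 0, 3, 0, 0, 0, 0, 0, 0, 1]

Z[0]=30
i=1: fresh scan; Z[1]=0
i=2: fresh scan; Z[2]=0
i=3: fresh scan; Z[3]=0
i=4: fresh scan; Z[4]=1 scan→box=[4,5)
i=5: fresh scan; Z[5]=0
i=6: fresh scan; Z[6]=0
i=7: fresh scan; Z[7]=0
i=8: fresh scan; Z[8]=0
i=9: fresh scan; Z[9]=0
i=10: fresh scan; Z[10]=0
i=11: fresh scan; Z[11]=0
i=12: fresh scan; Z[12]=0
i=13: fresh scan; Z[13]=0
i=14: fresh scan; Z[14]=0
i=15: fresh scan; Z[15]=0
i=16: fresh scan; Z[16]=0
i=17: fresh scan; Z[17]=4 scan→box=[17,21)
i=18: min(r-i=3, Z[1]=0)=0; Z[18]=0
i=19: min(r-i=2, Z[2]=0)=0; Z[19]=0
i=20: min(r-i=1, Z[3]=0)=0; Z[20]=0
i=21: fresh scan; Z[21]=0
i=22: fresh scan; Z[22]=3 scan→box=[22,25)
i=23: min(r-i=2, Z[1]=0)=0; Z[23]=0
i=24: min(r-i=1, Z[2]=0)=0; Z[24]=0
i=25: fresh scan; Z[25]=0
i=26: fresh scan; Z[26]=0
i=27: fresh scan; Z[27]=0
i=28: fresh scan; Z[28]=0
i=29: fresh scan; Z[29]=1 scan→box=[29,30)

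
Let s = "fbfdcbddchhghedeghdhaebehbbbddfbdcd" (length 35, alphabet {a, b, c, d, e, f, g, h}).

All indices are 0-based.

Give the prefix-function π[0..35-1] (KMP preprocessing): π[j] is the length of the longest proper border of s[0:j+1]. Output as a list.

[0, 0, 1, 0, 0, 0, 0, 0, 0, 0, 0, 0, 0, 0, 0, 0, 0, 0, 0, 0, 0, 0, 0, 0, 0, 0, 0, 0, 0, 0, 1, 2, 0, 0, 0]

π[0] = 0
j=1 s[j]='b': π[1]=0 (border '')
j=2 s[j]='f': π[2]=1 (border 'f')
j=3 s[j]='d': k: 1→0; π[3]=0 (border '')
j=4 s[j]='c': π[4]=0 (border '')
j=5 s[j]='b': π[5]=0 (border '')
j=6 s[j]='d': π[6]=0 (border '')
j=7 s[j]='d': π[7]=0 (border '')
j=8 s[j]='c': π[8]=0 (border '')
j=9 s[j]='h': π[9]=0 (border '')
j=10 s[j]='h': π[10]=0 (border '')
j=11 s[j]='g': π[11]=0 (border '')
j=12 s[j]='h': π[12]=0 (border '')
j=13 s[j]='e': π[13]=0 (border '')
j=14 s[j]='d': π[14]=0 (border '')
j=15 s[j]='e': π[15]=0 (border '')
j=16 s[j]='g': π[16]=0 (border '')
j=17 s[j]='h': π[17]=0 (border '')
j=18 s[j]='d': π[18]=0 (border '')
j=19 s[j]='h': π[19]=0 (border '')
j=20 s[j]='a': π[20]=0 (border '')
j=21 s[j]='e': π[21]=0 (border '')
j=22 s[j]='b': π[22]=0 (border '')
j=23 s[j]='e': π[23]=0 (border '')
j=24 s[j]='h': π[24]=0 (border '')
j=25 s[j]='b': π[25]=0 (border '')
j=26 s[j]='b': π[26]=0 (border '')
j=27 s[j]='b': π[27]=0 (border '')
j=28 s[j]='d': π[28]=0 (border '')
j=29 s[j]='d': π[29]=0 (border '')
j=30 s[j]='f': π[30]=1 (border 'f')
j=31 s[j]='b': π[31]=2 (border 'fb')
j=32 s[j]='d': k: 2→0; π[32]=0 (border '')
j=33 s[j]='c': π[33]=0 (border '')
j=34 s[j]='d': π[34]=0 (border '')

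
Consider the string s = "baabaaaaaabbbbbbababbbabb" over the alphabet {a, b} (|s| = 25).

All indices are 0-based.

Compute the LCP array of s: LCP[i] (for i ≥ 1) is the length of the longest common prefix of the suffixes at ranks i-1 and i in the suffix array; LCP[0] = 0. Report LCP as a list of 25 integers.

rank | idx | suffix
   0 |   4 | aaaaaabbbbbbababbbabb
   1 |   5 | aaaaabbbbbbababbbabb
   2 |   6 | aaaabbbbbbababbbabb
   3 |   7 | aaabbbbbbababbbabb
   4 |   1 | aabaaaaaabbbbbbababbbabb
   5 |   8 | aabbbbbbababbbabb
   6 |   2 | abaaaaaabbbbbbababbbabb
   7 |  16 | ababbbabb
   8 |  22 | abb
   9 |  18 | abbbabb
  10 |   9 | abbbbbbababbbabb
  11 |  24 | b
  12 |   3 | baaaaaabbbbbbababbbabb
  13 |   0 | baabaaaaaabbbbbbababbbabb
  14 |  15 | bababbbabb
  15 |  21 | babb
  16 |  17 | babbbabb
  17 |  23 | bb
  18 |  14 | bbababbbabb
  19 |  20 | bbabb
  20 |  13 | bbbababbbabb
  21 |  19 | bbbabb
  22 |  12 | bbbbababbbabb
  23 |  11 | bbbbbababbbabb
  24 |  10 | bbbbbbababbbabb

SA = [4, 5, 6, 7, 1, 8, 2, 16, 22, 18, 9, 24, 3, 0, 15, 21, 17, 23, 14, 20, 13, 19, 12, 11, 10]
i: (SA[i-1],SA[i]) lcp shared
  1: (4,5) 5 'aaaaa'
  2: (5,6) 4 'aaaa'
  3: (6,7) 3 'aaa'
  4: (7,1) 2 'aa'
  5: (1,8) 3 'aab'
  6: (8,2) 1 'a'
  7: (2,16) 3 'aba'
  8: (16,22) 2 'ab'
  9: (22,18) 3 'abb'
  10: (18,9) 4 'abbb'
  11: (9,24) 0 ''
  12: (24,3) 1 'b'
  13: (3,0) 3 'baa'
  14: (0,15) 2 'ba'
  15: (15,21) 3 'bab'
  16: (21,17) 4 'babb'
  17: (17,23) 1 'b'
  18: (23,14) 2 'bb'
  19: (14,20) 4 'bbab'
  20: (20,13) 2 'bb'
  21: (13,19) 5 'bbbab'
  22: (19,12) 3 'bbb'
  23: (12,11) 4 'bbbb'
  24: (11,10) 5 'bbbbb'

[0, 5, 4, 3, 2, 3, 1, 3, 2, 3, 4, 0, 1, 3, 2, 3, 4, 1, 2, 4, 2, 5, 3, 4, 5]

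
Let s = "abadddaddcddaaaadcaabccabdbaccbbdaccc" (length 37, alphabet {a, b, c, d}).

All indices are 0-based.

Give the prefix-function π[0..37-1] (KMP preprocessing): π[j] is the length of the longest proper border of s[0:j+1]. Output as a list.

π[0] = 0
j=1 s[j]='b': π[1]=0 (border '')
j=2 s[j]='a': π[2]=1 (border 'a')
j=3 s[j]='d': k: 1→0; π[3]=0 (border '')
j=4 s[j]='d': π[4]=0 (border '')
j=5 s[j]='d': π[5]=0 (border '')
j=6 s[j]='a': π[6]=1 (border 'a')
j=7 s[j]='d': k: 1→0; π[7]=0 (border '')
j=8 s[j]='d': π[8]=0 (border '')
j=9 s[j]='c': π[9]=0 (border '')
j=10 s[j]='d': π[10]=0 (border '')
j=11 s[j]='d': π[11]=0 (border '')
j=12 s[j]='a': π[12]=1 (border 'a')
j=13 s[j]='a': k: 1→0; π[13]=1 (border 'a')
j=14 s[j]='a': k: 1→0; π[14]=1 (border 'a')
j=15 s[j]='a': k: 1→0; π[15]=1 (border 'a')
j=16 s[j]='d': k: 1→0; π[16]=0 (border '')
j=17 s[j]='c': π[17]=0 (border '')
j=18 s[j]='a': π[18]=1 (border 'a')
j=19 s[j]='a': k: 1→0; π[19]=1 (border 'a')
j=20 s[j]='b': π[20]=2 (border 'ab')
j=21 s[j]='c': k: 2→0; π[21]=0 (border '')
j=22 s[j]='c': π[22]=0 (border '')
j=23 s[j]='a': π[23]=1 (border 'a')
j=24 s[j]='b': π[24]=2 (border 'ab')
j=25 s[j]='d': k: 2→0; π[25]=0 (border '')
j=26 s[j]='b': π[26]=0 (border '')
j=27 s[j]='a': π[27]=1 (border 'a')
j=28 s[j]='c': k: 1→0; π[28]=0 (border '')
j=29 s[j]='c': π[29]=0 (border '')
j=30 s[j]='b': π[30]=0 (border '')
j=31 s[j]='b': π[31]=0 (border '')
j=32 s[j]='d': π[32]=0 (border '')
j=33 s[j]='a': π[33]=1 (border 'a')
j=34 s[j]='c': k: 1→0; π[34]=0 (border '')
j=35 s[j]='c': π[35]=0 (border '')
j=36 s[j]='c': π[36]=0 (border '')

[0, 0, 1, 0, 0, 0, 1, 0, 0, 0, 0, 0, 1, 1, 1, 1, 0, 0, 1, 1, 2, 0, 0, 1, 2, 0, 0, 1, 0, 0, 0, 0, 0, 1, 0, 0, 0]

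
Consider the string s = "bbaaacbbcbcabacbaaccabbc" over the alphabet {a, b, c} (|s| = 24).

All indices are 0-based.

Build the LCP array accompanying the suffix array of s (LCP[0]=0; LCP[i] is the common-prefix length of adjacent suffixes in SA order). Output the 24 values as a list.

rank | idx | suffix
   0 |   2 | aaacbbcbcabacbaaccabbc
   1 |   3 | aacbbcbcabacbaaccabbc
   2 |  16 | aaccabbc
   3 |  11 | abacbaaccabbc
   4 |  20 | abbc
   5 |  13 | acbaaccabbc
   6 |   4 | acbbcbcabacbaaccabbc
   7 |  17 | accabbc
   8 |   1 | baaacbbcbcabacbaaccabbc
   9 |  15 | baaccabbc
  10 |  12 | bacbaaccabbc
  11 |   0 | bbaaacbbcbcabacbaaccabbc
  12 |  21 | bbc
  13 |   6 | bbcbcabacbaaccabbc
  14 |  22 | bc
  15 |   9 | bcabacbaaccabbc
  16 |   7 | bcbcabacbaaccabbc
  17 |  23 | c
  18 |  10 | cabacbaaccabbc
  19 |  19 | cabbc
  20 |  14 | cbaaccabbc
  21 |   5 | cbbcbcabacbaaccabbc
  22 |   8 | cbcabacbaaccabbc
  23 |  18 | ccabbc

SA = [2, 3, 16, 11, 20, 13, 4, 17, 1, 15, 12, 0, 21, 6, 22, 9, 7, 23, 10, 19, 14, 5, 8, 18]
rank  pair      lcp
   1  s[2:],s[3:]  2  'aa'
   2  s[3:],s[16:]  3  'aac'
   3  s[16:],s[11:]  1  'a'
   4  s[11:],s[20:]  2  'ab'
   5  s[20:],s[13:]  1  'a'
   6  s[13:],s[4:]  3  'acb'
   7  s[4:],s[17:]  2  'ac'
   8  s[17:],s[1:]  0  ''
   9  s[1:],s[15:]  3  'baa'
  10  s[15:],s[12:]  2  'ba'
  11  s[12:],s[0:]  1  'b'
  12  s[0:],s[21:]  2  'bb'
  13  s[21:],s[6:]  3  'bbc'
  14  s[6:],s[22:]  1  'b'
  15  s[22:],s[9:]  2  'bc'
  16  s[9:],s[7:]  2  'bc'
  17  s[7:],s[23:]  0  ''
  18  s[23:],s[10:]  1  'c'
  19  s[10:],s[19:]  3  'cab'
  20  s[19:],s[14:]  1  'c'
  21  s[14:],s[5:]  2  'cb'
  22  s[5:],s[8:]  2  'cb'
  23  s[8:],s[18:]  1  'c'

[0, 2, 3, 1, 2, 1, 3, 2, 0, 3, 2, 1, 2, 3, 1, 2, 2, 0, 1, 3, 1, 2, 2, 1]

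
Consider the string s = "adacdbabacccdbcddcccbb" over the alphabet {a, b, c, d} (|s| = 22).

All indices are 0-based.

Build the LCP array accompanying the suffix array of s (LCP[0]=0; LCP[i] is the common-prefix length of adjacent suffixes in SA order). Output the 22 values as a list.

sorted suffixes:
  #0 SA[0]=6  'abacccdbcddcccbb'
  #1 SA[1]=8  'acccdbcddcccbb'
  #2 SA[2]=2  'acdbabacccdbcddcccbb'
  #3 SA[3]=0  'adacdbabacccdbcddcccbb'
  #4 SA[4]=21  'b'
  #5 SA[5]=5  'babacccdbcddcccbb'
  #6 SA[6]=7  'bacccdbcddcccbb'
  #7 SA[7]=20  'bb'
  #8 SA[8]=13  'bcddcccbb'
  #9 SA[9]=19  'cbb'
  #10 SA[10]=18  'ccbb'
  #11 SA[11]=17  'cccbb'
  #12 SA[12]=9  'cccdbcddcccbb'
  #13 SA[13]=10  'ccdbcddcccbb'
  #14 SA[14]=3  'cdbabacccdbcddcccbb'
  #15 SA[15]=11  'cdbcddcccbb'
  #16 SA[16]=14  'cddcccbb'
  #17 SA[17]=1  'dacdbabacccdbcddcccbb'
  #18 SA[18]=4  'dbabacccdbcddcccbb'
  #19 SA[19]=12  'dbcddcccbb'
  #20 SA[20]=16  'dcccbb'
  #21 SA[21]=15  'ddcccbb'

SA = [6, 8, 2, 0, 21, 5, 7, 20, 13, 19, 18, 17, 9, 10, 3, 11, 14, 1, 4, 12, 16, 15]
i: (SA[i-1],SA[i]) lcp shared
  1: (6,8) 1 'a'
  2: (8,2) 2 'ac'
  3: (2,0) 1 'a'
  4: (0,21) 0 ''
  5: (21,5) 1 'b'
  6: (5,7) 2 'ba'
  7: (7,20) 1 'b'
  8: (20,13) 1 'b'
  9: (13,19) 0 ''
  10: (19,18) 1 'c'
  11: (18,17) 2 'cc'
  12: (17,9) 3 'ccc'
  13: (9,10) 2 'cc'
  14: (10,3) 1 'c'
  15: (3,11) 3 'cdb'
  16: (11,14) 2 'cd'
  17: (14,1) 0 ''
  18: (1,4) 1 'd'
  19: (4,12) 2 'db'
  20: (12,16) 1 'd'
  21: (16,15) 1 'd'

[0, 1, 2, 1, 0, 1, 2, 1, 1, 0, 1, 2, 3, 2, 1, 3, 2, 0, 1, 2, 1, 1]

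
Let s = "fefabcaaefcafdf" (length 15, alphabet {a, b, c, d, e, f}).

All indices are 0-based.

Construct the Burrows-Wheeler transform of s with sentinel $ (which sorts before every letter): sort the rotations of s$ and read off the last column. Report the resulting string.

fcfacabfffadeea$

rank  rotation          last
    0  $fefabcaaefcafdf  f
    1  aaefcafdf$fefabc  c
    2  abcaaefcafdf$fef  f
    3  aefcafdf$fefabca  a
    4  afdf$fefabcaaefc  c
    5  bcaaefcafdf$fefa  a
    6  caaefcafdf$fefab  b
    7  cafdf$fefabcaaef  f
    8  df$fefabcaaefcaf  f
    9  efabcaaefcafdf$f  f
   10  efcafdf$fefabcaa  a
   11  f$fefabcaaefcafd  d
   12  fabcaaefcafdf$fe  e
   13  fcafdf$fefabcaae  e
   14  fdf$fefabcaaefca  a
   15  fefabcaaefcafdf$  $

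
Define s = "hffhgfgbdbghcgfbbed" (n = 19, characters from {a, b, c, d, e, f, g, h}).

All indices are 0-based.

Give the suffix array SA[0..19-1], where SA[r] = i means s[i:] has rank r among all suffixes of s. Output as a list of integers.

rank | idx | suffix
   0 |  15 | bbed
   1 |   7 | bdbghcgfbbed
   2 |  16 | bed
   3 |   9 | bghcgfbbed
   4 |  12 | cgfbbed
   5 |  18 | d
   6 |   8 | dbghcgfbbed
   7 |  17 | ed
   8 |  14 | fbbed
   9 |   1 | ffhgfgbdbghcgfbbed
  10 |   5 | fgbdbghcgfbbed
  11 |   2 | fhgfgbdbghcgfbbed
  12 |   6 | gbdbghcgfbbed
  13 |  13 | gfbbed
  14 |   4 | gfgbdbghcgfbbed
  15 |  10 | ghcgfbbed
  16 |  11 | hcgfbbed
  17 |   0 | hffhgfgbdbghcgfbbed
  18 |   3 | hgfgbdbghcgfbbed

[15, 7, 16, 9, 12, 18, 8, 17, 14, 1, 5, 2, 6, 13, 4, 10, 11, 0, 3]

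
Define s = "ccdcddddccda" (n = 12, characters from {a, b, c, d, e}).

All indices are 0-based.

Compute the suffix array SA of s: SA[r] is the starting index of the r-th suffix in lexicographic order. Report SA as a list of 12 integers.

rank→(start, suffix):
  0 → (11, 'a')
  1 → (8, 'ccda')
  2 → (0, 'ccdcddddccda')
  3 → (9, 'cda')
  4 → (1, 'cdcddddccda')
  5 → (3, 'cddddccda')
  6 → (10, 'da')
  7 → (7, 'dccda')
  8 → (2, 'dcddddccda')
  9 → (6, 'ddccda')
  10 → (5, 'dddccda')
  11 → (4, 'ddddccda')

[11, 8, 0, 9, 1, 3, 10, 7, 2, 6, 5, 4]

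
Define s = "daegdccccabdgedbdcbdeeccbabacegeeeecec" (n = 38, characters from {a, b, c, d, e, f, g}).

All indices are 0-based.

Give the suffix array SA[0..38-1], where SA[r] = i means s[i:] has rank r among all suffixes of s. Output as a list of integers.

[25, 9, 27, 1, 24, 26, 15, 18, 10, 37, 8, 23, 17, 7, 22, 6, 5, 35, 28, 0, 14, 16, 4, 19, 11, 36, 21, 34, 13, 20, 33, 32, 31, 2, 29, 3, 12, 30]

rank | idx | suffix
   0 |  25 | abacegeeeecec
   1 |   9 | abdgedbdcbdeeccbabacegeeeecec
   2 |  27 | acegeeeecec
   3 |   1 | aegdccccabdgedbdcbdeeccbabacegeeeecec
   4 |  24 | babacegeeeecec
   5 |  26 | bacegeeeecec
   6 |  15 | bdcbdeeccbabacegeeeecec
   7 |  18 | bdeeccbabacegeeeecec
   8 |  10 | bdgedbdcbdeeccbabacegeeeecec
   9 |  37 | c
  10 |   8 | cabdgedbdcbdeeccbabacegeeeecec
  11 |  23 | cbabacegeeeecec
  12 |  17 | cbdeeccbabacegeeeecec
  13 |   7 | ccabdgedbdcbdeeccbabacegeeeecec
  14 |  22 | ccbabacegeeeecec
  15 |   6 | cccabdgedbdcbdeeccbabacegeeeecec
  16 |   5 | ccccabdgedbdcbdeeccbabacegeeeecec
  17 |  35 | cec
  18 |  28 | cegeeeecec
  19 |   0 | daegdccccabdgedbdcbdeeccbabacegeeeecec
  20 |  14 | dbdcbdeeccbabacegeeeecec
  21 |  16 | dcbdeeccbabacegeeeecec
  22 |   4 | dccccabdgedbdcbdeeccbabacegeeeecec
  23 |  19 | deeccbabacegeeeecec
  24 |  11 | dgedbdcbdeeccbabacegeeeecec
  25 |  36 | ec
  26 |  21 | eccbabacegeeeecec
  27 |  34 | ecec
  28 |  13 | edbdcbdeeccbabacegeeeecec
  29 |  20 | eeccbabacegeeeecec
  30 |  33 | eecec
  31 |  32 | eeecec
  32 |  31 | eeeecec
  33 |   2 | egdccccabdgedbdcbdeeccbabacegeeeecec
  34 |  29 | egeeeecec
  35 |   3 | gdccccabdgedbdcbdeeccbabacegeeeecec
  36 |  12 | gedbdcbdeeccbabacegeeeecec
  37 |  30 | geeeecec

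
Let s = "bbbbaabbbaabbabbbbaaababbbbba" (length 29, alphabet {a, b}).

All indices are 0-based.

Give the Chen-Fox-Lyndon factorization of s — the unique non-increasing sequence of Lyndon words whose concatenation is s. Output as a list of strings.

emit factor 1: 'b' (i=0, period=1)
emit factor 2: 'b' (i=1, period=1)
emit factor 3: 'b' (i=2, period=1)
emit factor 4: 'b' (i=3, period=1)
emit factor 5: 'aabbb' (i=4, period=5)
emit factor 6: 'aabbabbbb' (i=9, period=9)
emit factor 7: 'aaababbbbb' (i=18, period=10)
emit factor 8: 'a' (i=28, period=1)

["b", "b", "b", "b", "aabbb", "aabbabbbb", "aaababbbbb", "a"]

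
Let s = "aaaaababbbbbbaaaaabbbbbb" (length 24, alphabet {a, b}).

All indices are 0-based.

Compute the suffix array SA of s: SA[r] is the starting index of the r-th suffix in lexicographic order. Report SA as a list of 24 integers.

[0, 13, 1, 14, 2, 15, 3, 16, 4, 17, 6, 23, 12, 5, 22, 11, 21, 10, 20, 9, 19, 8, 18, 7]

rank | idx | suffix
   0 |   0 | aaaaababbbbbbaaaaabbbbbb
   1 |  13 | aaaaabbbbbb
   2 |   1 | aaaababbbbbbaaaaabbbbbb
   3 |  14 | aaaabbbbbb
   4 |   2 | aaababbbbbbaaaaabbbbbb
   5 |  15 | aaabbbbbb
   6 |   3 | aababbbbbbaaaaabbbbbb
   7 |  16 | aabbbbbb
   8 |   4 | ababbbbbbaaaaabbbbbb
   9 |  17 | abbbbbb
  10 |   6 | abbbbbbaaaaabbbbbb
  11 |  23 | b
  12 |  12 | baaaaabbbbbb
  13 |   5 | babbbbbbaaaaabbbbbb
  14 |  22 | bb
  15 |  11 | bbaaaaabbbbbb
  16 |  21 | bbb
  17 |  10 | bbbaaaaabbbbbb
  18 |  20 | bbbb
  19 |   9 | bbbbaaaaabbbbbb
  20 |  19 | bbbbb
  21 |   8 | bbbbbaaaaabbbbbb
  22 |  18 | bbbbbb
  23 |   7 | bbbbbbaaaaabbbbbb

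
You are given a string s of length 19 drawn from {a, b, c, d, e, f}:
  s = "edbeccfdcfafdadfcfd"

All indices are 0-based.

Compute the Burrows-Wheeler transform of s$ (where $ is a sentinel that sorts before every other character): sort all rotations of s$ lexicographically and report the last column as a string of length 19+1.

ddfdedfcffefab$cdcac

rank  rotation              last
    0  $edbeccfdcfafdadfcfd  d
    1  adfcfd$edbeccfdcfafd  d
    2  afdadfcfd$edbeccfdcf  f
    3  beccfdcfafdadfcfd$ed  d
    4  ccfdcfafdadfcfd$edbe  e
    5  cfafdadfcfd$edbeccfd  d
    6  cfd$edbeccfdcfafdadf  f
    7  cfdcfafdadfcfd$edbec  c
    8  d$edbeccfdcfafdadfcf  f
    9  dadfcfd$edbeccfdcfaf  f
   10  dbeccfdcfafdadfcfd$e  e
   11  dcfafdadfcfd$edbeccf  f
   12  dfcfd$edbeccfdcfafda  a
   13  eccfdcfafdadfcfd$edb  b
   14  edbeccfdcfafdadfcfd$  $
   15  fafdadfcfd$edbeccfdc  c
   16  fcfd$edbeccfdcfafdad  d
   17  fd$edbeccfdcfafdadfc  c
   18  fdadfcfd$edbeccfdcfa  a
   19  fdcfafdadfcfd$edbecc  c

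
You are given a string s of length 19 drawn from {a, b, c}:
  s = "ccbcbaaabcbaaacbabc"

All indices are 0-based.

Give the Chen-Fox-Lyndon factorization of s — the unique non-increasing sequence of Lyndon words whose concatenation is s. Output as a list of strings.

emit factor 1: 'c' (i=0, period=1)
emit factor 2: 'c' (i=1, period=1)
emit factor 3: 'bc' (i=2, period=2)
emit factor 4: 'b' (i=4, period=1)
emit factor 5: 'aaabcbaaacbabc' (i=5, period=14)

["c", "c", "bc", "b", "aaabcbaaacbabc"]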